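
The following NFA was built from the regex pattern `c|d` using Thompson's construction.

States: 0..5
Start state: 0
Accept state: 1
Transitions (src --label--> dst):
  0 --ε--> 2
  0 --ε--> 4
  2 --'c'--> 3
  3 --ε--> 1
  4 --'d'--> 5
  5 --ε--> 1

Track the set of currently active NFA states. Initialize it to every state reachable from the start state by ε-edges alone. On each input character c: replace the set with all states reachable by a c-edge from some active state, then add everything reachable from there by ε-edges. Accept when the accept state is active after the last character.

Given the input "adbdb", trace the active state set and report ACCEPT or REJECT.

Answer: REJECT

Steps:
initial (ε-close {0}): {0,2,4}
'a' @ 1: {}  — no active states
rest 'dbdb' ignored (set empty)
after full input: {}  (accept=1 not in)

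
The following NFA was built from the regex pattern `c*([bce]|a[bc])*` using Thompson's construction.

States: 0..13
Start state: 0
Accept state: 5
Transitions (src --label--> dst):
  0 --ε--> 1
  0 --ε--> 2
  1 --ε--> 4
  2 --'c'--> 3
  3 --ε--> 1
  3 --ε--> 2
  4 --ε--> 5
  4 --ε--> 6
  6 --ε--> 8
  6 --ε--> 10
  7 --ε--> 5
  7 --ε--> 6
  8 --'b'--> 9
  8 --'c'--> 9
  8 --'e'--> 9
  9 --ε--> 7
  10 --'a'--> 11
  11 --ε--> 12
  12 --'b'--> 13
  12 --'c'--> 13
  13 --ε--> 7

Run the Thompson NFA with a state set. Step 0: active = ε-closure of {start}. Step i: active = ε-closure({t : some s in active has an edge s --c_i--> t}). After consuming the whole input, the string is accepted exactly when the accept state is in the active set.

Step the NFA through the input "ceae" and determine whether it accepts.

Answer: REJECT

Derivation:
start: ε-closure({0}) = {0,1,2,4,5,6,8,10}
'c' @ 1: {1,2,3,4,5,6,7,8,9,10}  [accepting]
'e' @ 2: {5,6,7,8,9,10}  [accepting]
'a' @ 3: {11,12}
'e' @ 4: {}  — no active states
after full input: {}  (accept=5 not in)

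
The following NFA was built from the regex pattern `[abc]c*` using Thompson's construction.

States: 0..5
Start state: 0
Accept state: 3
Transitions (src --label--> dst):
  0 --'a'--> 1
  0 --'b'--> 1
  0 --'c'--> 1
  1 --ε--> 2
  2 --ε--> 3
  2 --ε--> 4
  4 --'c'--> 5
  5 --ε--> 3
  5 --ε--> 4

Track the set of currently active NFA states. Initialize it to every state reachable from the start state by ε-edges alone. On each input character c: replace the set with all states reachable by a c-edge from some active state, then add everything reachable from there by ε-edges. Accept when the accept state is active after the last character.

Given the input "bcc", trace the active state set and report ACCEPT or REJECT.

Answer: ACCEPT

Steps:
initial (ε-close {0}): {0}
'b' @ 1: {1,2,3,4}  ✓accept
'c' @ 2: {3,4,5}  ✓accept
'c' @ 3: {3,4,5}  ✓accept
after full input: {3,4,5}  (accept=3 in)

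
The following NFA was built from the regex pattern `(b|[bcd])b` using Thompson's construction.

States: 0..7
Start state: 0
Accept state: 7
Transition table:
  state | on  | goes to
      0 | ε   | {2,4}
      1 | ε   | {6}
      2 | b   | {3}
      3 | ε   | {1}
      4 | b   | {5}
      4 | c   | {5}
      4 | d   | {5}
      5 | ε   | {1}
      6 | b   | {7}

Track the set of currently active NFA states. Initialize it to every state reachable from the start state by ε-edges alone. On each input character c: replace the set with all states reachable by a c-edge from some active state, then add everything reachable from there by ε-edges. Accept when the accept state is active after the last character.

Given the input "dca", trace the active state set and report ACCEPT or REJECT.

S₀ = ε-closure({0}) = {0,2,4}
'd' @ 1: {1,5,6}
'c' @ 2: {}  — state set empty
rest 'a' ignored (set empty)
after full input: {}  (accept=7 not in)

Answer: REJECT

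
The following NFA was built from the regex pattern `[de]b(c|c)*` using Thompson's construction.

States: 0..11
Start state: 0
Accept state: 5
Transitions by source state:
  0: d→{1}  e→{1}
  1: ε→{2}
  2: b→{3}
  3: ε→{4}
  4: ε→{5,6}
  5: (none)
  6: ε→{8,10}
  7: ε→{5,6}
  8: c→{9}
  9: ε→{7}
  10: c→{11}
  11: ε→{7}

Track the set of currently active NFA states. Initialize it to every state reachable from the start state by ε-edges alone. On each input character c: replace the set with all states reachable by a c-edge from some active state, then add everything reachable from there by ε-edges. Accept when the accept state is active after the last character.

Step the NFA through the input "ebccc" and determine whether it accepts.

initial (ε-close {0}): {0}
'e' @ 1: {1,2}
'b' @ 2: {3,4,5,6,8,10}  ✓accept
'c' @ 3: {5,6,7,8,9,10,11}  ✓accept
'c' @ 4: {5,6,7,8,9,10,11}  ✓accept
'c' @ 5: {5,6,7,8,9,10,11}  ✓accept
final: {5,6,7,8,9,10,11}; accept 5 in set

Answer: ACCEPT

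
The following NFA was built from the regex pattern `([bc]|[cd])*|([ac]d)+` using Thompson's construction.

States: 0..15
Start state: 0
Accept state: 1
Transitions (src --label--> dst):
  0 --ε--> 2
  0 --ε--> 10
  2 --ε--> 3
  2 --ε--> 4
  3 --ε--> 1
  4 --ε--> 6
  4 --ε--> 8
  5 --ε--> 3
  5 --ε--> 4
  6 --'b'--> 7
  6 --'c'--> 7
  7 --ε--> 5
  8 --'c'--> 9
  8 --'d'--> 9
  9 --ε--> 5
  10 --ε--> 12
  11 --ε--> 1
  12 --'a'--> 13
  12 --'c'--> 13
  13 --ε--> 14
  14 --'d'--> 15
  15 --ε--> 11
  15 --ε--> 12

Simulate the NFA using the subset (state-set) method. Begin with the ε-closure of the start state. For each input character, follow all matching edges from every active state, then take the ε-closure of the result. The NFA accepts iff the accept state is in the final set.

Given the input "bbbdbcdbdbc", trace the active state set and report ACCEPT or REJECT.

start: ε-closure({0}) = {0,1,2,3,4,6,8,10,12}
'b' @ 1: {1,3,4,5,6,7,8}  ✓accept
'b' @ 2: {1,3,4,5,6,7,8}  ✓accept
'b' @ 3: {1,3,4,5,6,7,8}  ✓accept
'd' @ 4: {1,3,4,5,6,8,9}  ✓accept
'b' @ 5: {1,3,4,5,6,7,8}  ✓accept
'c' @ 6: {1,3,4,5,6,7,8,9}  ✓accept
'd' @ 7: {1,3,4,5,6,8,9}  ✓accept
'b' @ 8: {1,3,4,5,6,7,8}  ✓accept
'd' @ 9: {1,3,4,5,6,8,9}  ✓accept
'b' @ 10: {1,3,4,5,6,7,8}  ✓accept
'c' @ 11: {1,3,4,5,6,7,8,9}  ✓accept
after full input: {1,3,4,5,6,7,8,9}  (accept=1 in)

Answer: ACCEPT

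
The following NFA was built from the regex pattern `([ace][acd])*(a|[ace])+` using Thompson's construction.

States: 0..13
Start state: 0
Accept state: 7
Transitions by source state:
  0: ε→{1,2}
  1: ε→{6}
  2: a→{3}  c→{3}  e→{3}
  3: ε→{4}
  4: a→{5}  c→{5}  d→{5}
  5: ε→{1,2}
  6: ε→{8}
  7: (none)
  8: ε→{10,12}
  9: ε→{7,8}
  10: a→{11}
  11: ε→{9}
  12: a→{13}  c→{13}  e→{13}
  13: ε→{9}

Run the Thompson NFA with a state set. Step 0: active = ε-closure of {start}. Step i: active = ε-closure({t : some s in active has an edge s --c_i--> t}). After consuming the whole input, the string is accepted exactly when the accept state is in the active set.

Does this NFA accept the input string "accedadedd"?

Answer: REJECT

Steps:
start: ε-closure({0}) = {0,1,2,6,8,10,12}
'a' @ 1: {3,4,7,8,9,10,11,12,13}  [accepting]
'c' @ 2: {1,2,5,6,7,8,9,10,12,13}  [accepting]
'c' @ 3: {3,4,7,8,9,10,12,13}  [accepting]
'e' @ 4: {7,8,9,10,12,13}  [accepting]
'd' @ 5: {}  — state set empty
rest 'adedd' ignored (set empty)
final: {}; accept 7 not in set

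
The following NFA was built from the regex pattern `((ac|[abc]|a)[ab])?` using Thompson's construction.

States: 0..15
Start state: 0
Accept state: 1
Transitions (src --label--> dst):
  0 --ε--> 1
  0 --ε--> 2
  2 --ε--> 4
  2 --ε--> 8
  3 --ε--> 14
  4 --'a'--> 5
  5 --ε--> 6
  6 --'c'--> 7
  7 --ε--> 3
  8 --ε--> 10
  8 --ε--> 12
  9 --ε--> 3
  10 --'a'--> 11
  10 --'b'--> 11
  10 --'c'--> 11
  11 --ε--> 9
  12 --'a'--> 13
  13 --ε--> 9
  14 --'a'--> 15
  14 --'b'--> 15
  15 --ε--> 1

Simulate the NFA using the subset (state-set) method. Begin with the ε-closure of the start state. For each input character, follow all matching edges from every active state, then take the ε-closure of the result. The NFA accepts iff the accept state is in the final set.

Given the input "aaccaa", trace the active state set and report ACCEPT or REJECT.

start: ε-closure({0}) = {0,1,2,4,8,10,12}
'a' @ 1: {3,5,6,9,11,13,14}
'a' @ 2: {1,15}  (accept∈set)
'c' @ 3: {}  — state set empty
rest 'caa' ignored (set empty)
final: {}; accept 1 not in set

Answer: REJECT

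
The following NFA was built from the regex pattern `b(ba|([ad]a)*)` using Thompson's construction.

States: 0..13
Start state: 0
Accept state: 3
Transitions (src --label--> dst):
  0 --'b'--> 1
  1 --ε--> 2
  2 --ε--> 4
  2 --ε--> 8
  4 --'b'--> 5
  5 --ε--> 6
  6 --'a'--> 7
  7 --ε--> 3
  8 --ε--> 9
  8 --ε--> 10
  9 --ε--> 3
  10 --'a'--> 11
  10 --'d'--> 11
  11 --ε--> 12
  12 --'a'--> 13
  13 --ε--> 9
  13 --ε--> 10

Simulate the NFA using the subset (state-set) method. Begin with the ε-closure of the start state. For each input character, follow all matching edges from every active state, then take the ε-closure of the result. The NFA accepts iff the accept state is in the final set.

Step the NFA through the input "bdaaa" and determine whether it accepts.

start: ε-closure({0}) = {0}
'b' @ 1: {1,2,3,4,8,9,10}  (accept∈set)
'd' @ 2: {11,12}
'a' @ 3: {3,9,10,13}  (accept∈set)
'a' @ 4: {11,12}
'a' @ 5: {3,9,10,13}  (accept∈set)
final: {3,9,10,13}; accept 3 in set

Answer: ACCEPT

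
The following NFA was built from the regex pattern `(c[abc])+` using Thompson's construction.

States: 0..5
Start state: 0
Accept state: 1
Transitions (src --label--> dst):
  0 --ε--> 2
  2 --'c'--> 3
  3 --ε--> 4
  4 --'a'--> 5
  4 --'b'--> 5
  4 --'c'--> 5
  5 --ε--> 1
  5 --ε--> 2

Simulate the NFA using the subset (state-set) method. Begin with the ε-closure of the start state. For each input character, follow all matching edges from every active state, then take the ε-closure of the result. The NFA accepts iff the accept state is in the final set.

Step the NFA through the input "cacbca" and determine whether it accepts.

S₀ = ε-closure({0}) = {0,2}
'c' @ 1: {3,4}
'a' @ 2: {1,2,5}  (accept∈set)
'c' @ 3: {3,4}
'b' @ 4: {1,2,5}  (accept∈set)
'c' @ 5: {3,4}
'a' @ 6: {1,2,5}  (accept∈set)
after full input: {1,2,5}  (accept=1 in)

Answer: ACCEPT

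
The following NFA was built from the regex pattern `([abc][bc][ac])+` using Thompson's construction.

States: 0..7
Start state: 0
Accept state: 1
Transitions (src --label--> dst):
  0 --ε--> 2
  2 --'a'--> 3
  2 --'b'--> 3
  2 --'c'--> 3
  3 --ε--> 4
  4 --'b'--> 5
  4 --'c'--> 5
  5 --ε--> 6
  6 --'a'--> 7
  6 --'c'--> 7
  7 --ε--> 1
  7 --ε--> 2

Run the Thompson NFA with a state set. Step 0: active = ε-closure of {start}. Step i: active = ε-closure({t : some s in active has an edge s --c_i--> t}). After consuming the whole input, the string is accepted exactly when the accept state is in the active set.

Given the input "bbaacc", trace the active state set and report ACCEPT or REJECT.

start: ε-closure({0}) = {0,2}
'b' @ 1: {3,4}
'b' @ 2: {5,6}
'a' @ 3: {1,2,7}  (accept∈set)
'a' @ 4: {3,4}
'c' @ 5: {5,6}
'c' @ 6: {1,2,7}  (accept∈set)
after full input: {1,2,7}  (accept=1 in)

Answer: ACCEPT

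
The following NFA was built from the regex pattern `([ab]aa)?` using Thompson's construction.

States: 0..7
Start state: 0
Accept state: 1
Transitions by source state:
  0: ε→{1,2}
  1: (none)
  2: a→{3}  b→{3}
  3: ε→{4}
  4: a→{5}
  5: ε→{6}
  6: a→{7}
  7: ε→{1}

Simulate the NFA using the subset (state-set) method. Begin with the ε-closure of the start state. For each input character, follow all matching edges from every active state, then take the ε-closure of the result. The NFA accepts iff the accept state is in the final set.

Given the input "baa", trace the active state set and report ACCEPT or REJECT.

Answer: ACCEPT

Trace:
start: ε-closure({0}) = {0,1,2}
'b' @ 1: {3,4}
'a' @ 2: {5,6}
'a' @ 3: {1,7}  (accept∈set)
end set {1,7} — state 1 in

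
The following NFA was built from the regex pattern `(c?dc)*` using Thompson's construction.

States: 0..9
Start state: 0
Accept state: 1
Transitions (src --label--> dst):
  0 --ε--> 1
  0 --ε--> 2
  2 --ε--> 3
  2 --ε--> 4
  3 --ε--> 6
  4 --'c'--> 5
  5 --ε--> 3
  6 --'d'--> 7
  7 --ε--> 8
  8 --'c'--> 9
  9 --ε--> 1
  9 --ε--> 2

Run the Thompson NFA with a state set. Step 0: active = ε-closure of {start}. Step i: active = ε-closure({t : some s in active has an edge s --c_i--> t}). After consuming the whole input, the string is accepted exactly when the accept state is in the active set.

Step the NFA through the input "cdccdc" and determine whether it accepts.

S₀ = ε-closure({0}) = {0,1,2,3,4,6}
'c' @ 1: {3,5,6}
'd' @ 2: {7,8}
'c' @ 3: {1,2,3,4,6,9}  (accept∈set)
'c' @ 4: {3,5,6}
'd' @ 5: {7,8}
'c' @ 6: {1,2,3,4,6,9}  (accept∈set)
end set {1,2,3,4,6,9} — state 1 in

Answer: ACCEPT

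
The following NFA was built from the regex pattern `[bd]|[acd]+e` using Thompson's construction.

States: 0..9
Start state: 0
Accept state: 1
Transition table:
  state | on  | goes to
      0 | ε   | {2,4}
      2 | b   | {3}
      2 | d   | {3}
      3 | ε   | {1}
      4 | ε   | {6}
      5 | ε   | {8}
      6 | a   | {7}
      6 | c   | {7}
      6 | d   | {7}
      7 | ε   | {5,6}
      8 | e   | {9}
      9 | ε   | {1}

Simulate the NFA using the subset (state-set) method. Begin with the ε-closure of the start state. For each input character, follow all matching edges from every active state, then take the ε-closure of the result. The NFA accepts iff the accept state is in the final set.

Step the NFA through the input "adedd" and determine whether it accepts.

Answer: REJECT

Steps:
S₀ = ε-closure({0}) = {0,2,4,6}
'a' @ 1: {5,6,7,8}
'd' @ 2: {5,6,7,8}
'e' @ 3: {1,9}  [accepting]
'd' @ 4: {}  — no active states
rest 'd' ignored (set empty)
final: {}; accept 1 not in set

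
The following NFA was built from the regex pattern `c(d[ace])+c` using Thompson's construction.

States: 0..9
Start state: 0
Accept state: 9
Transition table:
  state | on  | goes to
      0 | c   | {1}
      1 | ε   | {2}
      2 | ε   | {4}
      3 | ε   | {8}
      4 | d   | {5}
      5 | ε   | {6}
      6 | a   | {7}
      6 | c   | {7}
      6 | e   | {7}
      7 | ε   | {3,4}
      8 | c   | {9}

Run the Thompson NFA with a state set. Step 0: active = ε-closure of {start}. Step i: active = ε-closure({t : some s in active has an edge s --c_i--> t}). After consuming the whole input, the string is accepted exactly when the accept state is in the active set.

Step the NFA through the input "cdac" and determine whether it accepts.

start: ε-closure({0}) = {0}
'c' @ 1: {1,2,4}
'd' @ 2: {5,6}
'a' @ 3: {3,4,7,8}
'c' @ 4: {9}  (accept∈set)
after full input: {9}  (accept=9 in)

Answer: ACCEPT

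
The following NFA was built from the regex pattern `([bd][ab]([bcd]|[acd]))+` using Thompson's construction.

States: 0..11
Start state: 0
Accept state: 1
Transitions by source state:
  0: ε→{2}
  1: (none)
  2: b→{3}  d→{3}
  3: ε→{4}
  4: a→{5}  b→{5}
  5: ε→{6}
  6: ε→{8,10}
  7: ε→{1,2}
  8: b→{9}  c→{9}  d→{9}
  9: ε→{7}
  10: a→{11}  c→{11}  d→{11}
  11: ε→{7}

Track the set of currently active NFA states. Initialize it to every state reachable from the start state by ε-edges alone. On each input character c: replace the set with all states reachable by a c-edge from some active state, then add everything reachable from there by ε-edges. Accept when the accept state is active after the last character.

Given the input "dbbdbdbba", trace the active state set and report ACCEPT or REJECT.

initial (ε-close {0}): {0,2}
'd' @ 1: {3,4}
'b' @ 2: {5,6,8,10}
'b' @ 3: {1,2,7,9}  ✓accept
'd' @ 4: {3,4}
'b' @ 5: {5,6,8,10}
'd' @ 6: {1,2,7,9,11}  ✓accept
'b' @ 7: {3,4}
'b' @ 8: {5,6,8,10}
'a' @ 9: {1,2,7,11}  ✓accept
final: {1,2,7,11}; accept 1 in set

Answer: ACCEPT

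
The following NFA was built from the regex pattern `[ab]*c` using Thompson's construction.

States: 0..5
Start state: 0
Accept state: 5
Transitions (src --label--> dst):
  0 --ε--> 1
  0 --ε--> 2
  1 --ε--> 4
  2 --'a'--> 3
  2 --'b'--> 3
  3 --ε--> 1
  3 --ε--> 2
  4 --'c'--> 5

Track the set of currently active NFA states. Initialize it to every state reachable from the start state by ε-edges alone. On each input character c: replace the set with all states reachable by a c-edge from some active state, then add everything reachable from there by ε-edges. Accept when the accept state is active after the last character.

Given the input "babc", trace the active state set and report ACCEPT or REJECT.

Answer: ACCEPT

Trace:
S₀ = ε-closure({0}) = {0,1,2,4}
'b' @ 1: {1,2,3,4}
'a' @ 2: {1,2,3,4}
'b' @ 3: {1,2,3,4}
'c' @ 4: {5}  (accept∈set)
end set {5} — state 5 in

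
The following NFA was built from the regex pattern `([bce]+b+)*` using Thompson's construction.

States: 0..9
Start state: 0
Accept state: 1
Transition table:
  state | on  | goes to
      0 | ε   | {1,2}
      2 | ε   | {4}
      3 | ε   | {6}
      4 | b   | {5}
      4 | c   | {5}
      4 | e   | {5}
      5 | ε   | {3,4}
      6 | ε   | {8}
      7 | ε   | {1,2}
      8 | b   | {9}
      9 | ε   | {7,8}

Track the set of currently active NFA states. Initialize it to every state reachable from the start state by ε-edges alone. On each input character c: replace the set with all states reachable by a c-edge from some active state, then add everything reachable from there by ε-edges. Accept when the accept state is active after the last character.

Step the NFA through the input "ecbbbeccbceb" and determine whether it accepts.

S₀ = ε-closure({0}) = {0,1,2,4}
'e' @ 1: {3,4,5,6,8}
'c' @ 2: {3,4,5,6,8}
'b' @ 3: {1,2,3,4,5,6,7,8,9}  [accepting]
'b' @ 4: {1,2,3,4,5,6,7,8,9}  [accepting]
'b' @ 5: {1,2,3,4,5,6,7,8,9}  [accepting]
'e' @ 6: {3,4,5,6,8}
'c' @ 7: {3,4,5,6,8}
'c' @ 8: {3,4,5,6,8}
'b' @ 9: {1,2,3,4,5,6,7,8,9}  [accepting]
'c' @ 10: {3,4,5,6,8}
'e' @ 11: {3,4,5,6,8}
'b' @ 12: {1,2,3,4,5,6,7,8,9}  [accepting]
end set {1,2,3,4,5,6,7,8,9} — state 1 in

Answer: ACCEPT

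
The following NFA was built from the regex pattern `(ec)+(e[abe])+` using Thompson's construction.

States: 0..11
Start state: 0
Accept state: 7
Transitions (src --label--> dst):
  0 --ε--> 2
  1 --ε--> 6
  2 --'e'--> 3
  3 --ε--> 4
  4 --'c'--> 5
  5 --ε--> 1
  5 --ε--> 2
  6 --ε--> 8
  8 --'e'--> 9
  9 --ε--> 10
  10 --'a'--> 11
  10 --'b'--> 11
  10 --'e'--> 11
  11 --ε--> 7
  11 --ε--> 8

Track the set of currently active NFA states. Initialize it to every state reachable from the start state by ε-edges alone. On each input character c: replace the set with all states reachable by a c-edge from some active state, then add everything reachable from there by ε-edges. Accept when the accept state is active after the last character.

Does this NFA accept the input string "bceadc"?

Answer: REJECT

Derivation:
S₀ = ε-closure({0}) = {0,2}
'b' @ 1: {}  — dead — no transitions
rest 'ceadc' ignored (set empty)
after full input: {}  (accept=7 not in)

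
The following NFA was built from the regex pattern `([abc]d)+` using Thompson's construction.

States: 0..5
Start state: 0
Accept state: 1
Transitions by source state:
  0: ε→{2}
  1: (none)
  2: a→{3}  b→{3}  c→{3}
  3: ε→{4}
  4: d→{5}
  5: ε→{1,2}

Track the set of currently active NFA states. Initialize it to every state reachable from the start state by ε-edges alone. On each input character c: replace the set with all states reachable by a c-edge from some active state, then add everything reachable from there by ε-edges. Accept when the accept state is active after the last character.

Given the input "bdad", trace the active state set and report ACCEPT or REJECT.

Answer: ACCEPT

Trace:
initial (ε-close {0}): {0,2}
'b' @ 1: {3,4}
'd' @ 2: {1,2,5}  [accepting]
'a' @ 3: {3,4}
'd' @ 4: {1,2,5}  [accepting]
final: {1,2,5}; accept 1 in set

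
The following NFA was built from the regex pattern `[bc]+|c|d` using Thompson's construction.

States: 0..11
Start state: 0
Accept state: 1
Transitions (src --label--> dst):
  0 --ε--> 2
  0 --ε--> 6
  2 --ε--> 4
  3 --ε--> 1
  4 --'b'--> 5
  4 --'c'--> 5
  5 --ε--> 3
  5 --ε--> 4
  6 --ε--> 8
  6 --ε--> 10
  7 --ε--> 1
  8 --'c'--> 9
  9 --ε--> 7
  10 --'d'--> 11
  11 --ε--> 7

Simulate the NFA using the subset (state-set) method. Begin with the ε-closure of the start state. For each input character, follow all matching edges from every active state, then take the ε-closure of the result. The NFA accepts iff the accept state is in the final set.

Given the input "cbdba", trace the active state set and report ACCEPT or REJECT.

S₀ = ε-closure({0}) = {0,2,4,6,8,10}
'c' @ 1: {1,3,4,5,7,9}  ✓accept
'b' @ 2: {1,3,4,5}  ✓accept
'd' @ 3: {}  — dead — no transitions
rest 'ba' ignored (set empty)
end set {} — state 1 not in

Answer: REJECT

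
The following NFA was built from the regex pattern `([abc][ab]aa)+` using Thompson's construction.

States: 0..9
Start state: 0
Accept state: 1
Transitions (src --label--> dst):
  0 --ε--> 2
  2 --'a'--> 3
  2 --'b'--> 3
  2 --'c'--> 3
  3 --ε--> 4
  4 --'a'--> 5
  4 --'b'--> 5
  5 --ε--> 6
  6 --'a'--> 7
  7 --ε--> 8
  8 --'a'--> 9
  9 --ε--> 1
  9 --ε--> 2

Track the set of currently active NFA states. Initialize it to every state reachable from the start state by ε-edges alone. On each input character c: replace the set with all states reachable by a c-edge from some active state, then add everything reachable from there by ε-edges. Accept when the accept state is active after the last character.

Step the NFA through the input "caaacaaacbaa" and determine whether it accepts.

start: ε-closure({0}) = {0,2}
'c' @ 1: {3,4}
'a' @ 2: {5,6}
'a' @ 3: {7,8}
'a' @ 4: {1,2,9}  (accept∈set)
'c' @ 5: {3,4}
'a' @ 6: {5,6}
'a' @ 7: {7,8}
'a' @ 8: {1,2,9}  (accept∈set)
'c' @ 9: {3,4}
'b' @ 10: {5,6}
'a' @ 11: {7,8}
'a' @ 12: {1,2,9}  (accept∈set)
end set {1,2,9} — state 1 in

Answer: ACCEPT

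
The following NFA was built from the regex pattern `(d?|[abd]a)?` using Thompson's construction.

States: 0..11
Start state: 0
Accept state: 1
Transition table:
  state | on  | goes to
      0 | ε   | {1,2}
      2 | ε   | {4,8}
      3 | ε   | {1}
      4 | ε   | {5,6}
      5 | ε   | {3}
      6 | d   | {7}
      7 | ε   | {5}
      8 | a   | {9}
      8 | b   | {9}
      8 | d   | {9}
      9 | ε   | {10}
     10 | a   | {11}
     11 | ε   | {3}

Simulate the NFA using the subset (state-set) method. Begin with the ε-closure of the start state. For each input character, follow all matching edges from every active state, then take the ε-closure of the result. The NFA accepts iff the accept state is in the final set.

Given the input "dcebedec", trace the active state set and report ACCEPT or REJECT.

Answer: REJECT

Trace:
initial (ε-close {0}): {0,1,2,3,4,5,6,8}
'd' @ 1: {1,3,5,7,9,10}  ✓accept
'c' @ 2: {}  — state set empty
rest 'ebedec' ignored (set empty)
final: {}; accept 1 not in set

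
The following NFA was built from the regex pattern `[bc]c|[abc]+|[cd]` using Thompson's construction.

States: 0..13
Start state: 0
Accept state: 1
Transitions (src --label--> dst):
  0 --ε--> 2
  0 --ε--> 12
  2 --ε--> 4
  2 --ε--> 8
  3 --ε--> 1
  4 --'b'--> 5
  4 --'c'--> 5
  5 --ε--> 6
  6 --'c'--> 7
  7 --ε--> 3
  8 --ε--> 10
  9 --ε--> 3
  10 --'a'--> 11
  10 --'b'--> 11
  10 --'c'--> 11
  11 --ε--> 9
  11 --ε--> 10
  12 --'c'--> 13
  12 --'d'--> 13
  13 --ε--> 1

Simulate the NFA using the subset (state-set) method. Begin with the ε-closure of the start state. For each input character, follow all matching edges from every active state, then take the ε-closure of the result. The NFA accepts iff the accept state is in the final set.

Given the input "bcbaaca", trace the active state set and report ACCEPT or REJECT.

initial (ε-close {0}): {0,2,4,8,10,12}
'b' @ 1: {1,3,5,6,9,10,11}  ✓accept
'c' @ 2: {1,3,7,9,10,11}  ✓accept
'b' @ 3: {1,3,9,10,11}  ✓accept
'a' @ 4: {1,3,9,10,11}  ✓accept
'a' @ 5: {1,3,9,10,11}  ✓accept
'c' @ 6: {1,3,9,10,11}  ✓accept
'a' @ 7: {1,3,9,10,11}  ✓accept
after full input: {1,3,9,10,11}  (accept=1 in)

Answer: ACCEPT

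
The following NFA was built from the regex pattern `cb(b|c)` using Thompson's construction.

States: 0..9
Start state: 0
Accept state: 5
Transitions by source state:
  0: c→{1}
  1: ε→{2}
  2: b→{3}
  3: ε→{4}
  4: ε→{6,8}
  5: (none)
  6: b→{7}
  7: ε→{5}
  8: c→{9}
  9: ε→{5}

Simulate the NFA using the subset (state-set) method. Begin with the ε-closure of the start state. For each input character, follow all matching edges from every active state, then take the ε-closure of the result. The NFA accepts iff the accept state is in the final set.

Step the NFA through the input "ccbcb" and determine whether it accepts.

start: ε-closure({0}) = {0}
'c' @ 1: {1,2}
'c' @ 2: {}  — state set empty
rest 'bcb' ignored (set empty)
end set {} — state 5 not in

Answer: REJECT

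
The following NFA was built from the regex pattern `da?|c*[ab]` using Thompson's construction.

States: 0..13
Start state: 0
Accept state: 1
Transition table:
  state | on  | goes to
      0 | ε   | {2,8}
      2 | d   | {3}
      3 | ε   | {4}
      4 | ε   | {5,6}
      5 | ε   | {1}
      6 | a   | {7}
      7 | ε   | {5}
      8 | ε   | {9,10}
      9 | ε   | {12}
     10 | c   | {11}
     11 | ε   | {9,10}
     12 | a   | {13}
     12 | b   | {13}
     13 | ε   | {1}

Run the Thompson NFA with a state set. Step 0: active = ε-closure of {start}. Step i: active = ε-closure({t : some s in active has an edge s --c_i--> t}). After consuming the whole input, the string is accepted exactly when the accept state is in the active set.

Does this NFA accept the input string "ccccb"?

start: ε-closure({0}) = {0,2,8,9,10,12}
'c' @ 1: {9,10,11,12}
'c' @ 2: {9,10,11,12}
'c' @ 3: {9,10,11,12}
'c' @ 4: {9,10,11,12}
'b' @ 5: {1,13}  [accepting]
after full input: {1,13}  (accept=1 in)

Answer: ACCEPT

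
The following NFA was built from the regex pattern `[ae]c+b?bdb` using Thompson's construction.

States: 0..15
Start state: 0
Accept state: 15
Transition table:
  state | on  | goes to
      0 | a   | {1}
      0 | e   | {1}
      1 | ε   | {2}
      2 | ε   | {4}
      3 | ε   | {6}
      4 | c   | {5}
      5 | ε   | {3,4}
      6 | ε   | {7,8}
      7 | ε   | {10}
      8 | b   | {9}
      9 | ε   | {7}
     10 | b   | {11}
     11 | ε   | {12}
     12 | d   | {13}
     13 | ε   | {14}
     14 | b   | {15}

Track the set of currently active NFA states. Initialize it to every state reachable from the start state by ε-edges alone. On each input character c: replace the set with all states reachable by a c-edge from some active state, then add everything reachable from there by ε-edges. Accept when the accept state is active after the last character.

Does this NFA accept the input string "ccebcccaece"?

Answer: REJECT

Trace:
S₀ = ε-closure({0}) = {0}
'c' @ 1: {}  — state set empty
rest 'cebcccaece' ignored (set empty)
final: {}; accept 15 not in set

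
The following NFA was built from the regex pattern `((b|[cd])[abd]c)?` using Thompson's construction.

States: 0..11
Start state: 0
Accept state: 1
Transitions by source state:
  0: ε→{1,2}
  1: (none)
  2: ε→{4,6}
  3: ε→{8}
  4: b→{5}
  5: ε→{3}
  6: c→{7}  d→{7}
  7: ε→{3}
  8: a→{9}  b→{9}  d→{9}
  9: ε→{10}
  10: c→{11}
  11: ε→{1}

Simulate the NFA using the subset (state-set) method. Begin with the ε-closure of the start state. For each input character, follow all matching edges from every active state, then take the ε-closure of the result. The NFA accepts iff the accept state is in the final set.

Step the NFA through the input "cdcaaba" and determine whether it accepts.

S₀ = ε-closure({0}) = {0,1,2,4,6}
'c' @ 1: {3,7,8}
'd' @ 2: {9,10}
'c' @ 3: {1,11}  ✓accept
'a' @ 4: {}  — dead — no transitions
rest 'aba' ignored (set empty)
after full input: {}  (accept=1 not in)

Answer: REJECT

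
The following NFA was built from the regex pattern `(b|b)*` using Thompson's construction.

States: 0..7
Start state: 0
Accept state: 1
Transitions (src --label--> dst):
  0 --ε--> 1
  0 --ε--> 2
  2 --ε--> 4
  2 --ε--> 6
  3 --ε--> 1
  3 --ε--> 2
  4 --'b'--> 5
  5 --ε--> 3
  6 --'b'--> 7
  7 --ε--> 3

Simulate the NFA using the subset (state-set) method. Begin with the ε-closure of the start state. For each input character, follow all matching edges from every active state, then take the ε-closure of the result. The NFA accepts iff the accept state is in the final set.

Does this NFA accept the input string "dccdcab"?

initial (ε-close {0}): {0,1,2,4,6}
'd' @ 1: {}  — dead — no transitions
rest 'ccdcab' ignored (set empty)
final: {}; accept 1 not in set

Answer: REJECT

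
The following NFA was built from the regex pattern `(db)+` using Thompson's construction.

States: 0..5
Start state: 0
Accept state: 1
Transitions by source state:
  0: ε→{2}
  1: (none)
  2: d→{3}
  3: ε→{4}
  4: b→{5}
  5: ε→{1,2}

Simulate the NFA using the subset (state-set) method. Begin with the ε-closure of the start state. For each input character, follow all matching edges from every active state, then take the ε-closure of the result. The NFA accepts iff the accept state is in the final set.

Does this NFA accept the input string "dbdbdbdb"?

initial (ε-close {0}): {0,2}
'd' @ 1: {3,4}
'b' @ 2: {1,2,5}  (accept∈set)
'd' @ 3: {3,4}
'b' @ 4: {1,2,5}  (accept∈set)
'd' @ 5: {3,4}
'b' @ 6: {1,2,5}  (accept∈set)
'd' @ 7: {3,4}
'b' @ 8: {1,2,5}  (accept∈set)
end set {1,2,5} — state 1 in

Answer: ACCEPT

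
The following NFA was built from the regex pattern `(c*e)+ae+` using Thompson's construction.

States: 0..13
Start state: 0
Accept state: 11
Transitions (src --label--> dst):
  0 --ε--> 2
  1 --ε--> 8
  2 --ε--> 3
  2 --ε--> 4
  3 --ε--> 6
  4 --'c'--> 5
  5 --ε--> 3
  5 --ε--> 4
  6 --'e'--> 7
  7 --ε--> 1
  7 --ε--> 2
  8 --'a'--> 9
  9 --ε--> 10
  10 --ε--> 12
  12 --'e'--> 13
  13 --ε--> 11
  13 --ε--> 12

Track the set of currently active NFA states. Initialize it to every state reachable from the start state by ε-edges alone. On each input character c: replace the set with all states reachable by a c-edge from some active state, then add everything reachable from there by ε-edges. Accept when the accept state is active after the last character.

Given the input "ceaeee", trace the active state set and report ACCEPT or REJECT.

Answer: ACCEPT

Steps:
S₀ = ε-closure({0}) = {0,2,3,4,6}
'c' @ 1: {3,4,5,6}
'e' @ 2: {1,2,3,4,6,7,8}
'a' @ 3: {9,10,12}
'e' @ 4: {11,12,13}  [accepting]
'e' @ 5: {11,12,13}  [accepting]
'e' @ 6: {11,12,13}  [accepting]
end set {11,12,13} — state 11 in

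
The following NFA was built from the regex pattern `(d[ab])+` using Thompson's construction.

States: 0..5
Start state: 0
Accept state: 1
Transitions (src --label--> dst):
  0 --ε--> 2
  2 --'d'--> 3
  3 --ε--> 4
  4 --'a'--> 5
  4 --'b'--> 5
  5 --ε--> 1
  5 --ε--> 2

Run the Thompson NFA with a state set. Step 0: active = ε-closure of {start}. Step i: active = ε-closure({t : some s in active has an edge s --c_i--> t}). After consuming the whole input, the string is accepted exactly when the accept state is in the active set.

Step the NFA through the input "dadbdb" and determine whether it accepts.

Answer: ACCEPT

Derivation:
start: ε-closure({0}) = {0,2}
'd' @ 1: {3,4}
'a' @ 2: {1,2,5}  ✓accept
'd' @ 3: {3,4}
'b' @ 4: {1,2,5}  ✓accept
'd' @ 5: {3,4}
'b' @ 6: {1,2,5}  ✓accept
final: {1,2,5}; accept 1 in set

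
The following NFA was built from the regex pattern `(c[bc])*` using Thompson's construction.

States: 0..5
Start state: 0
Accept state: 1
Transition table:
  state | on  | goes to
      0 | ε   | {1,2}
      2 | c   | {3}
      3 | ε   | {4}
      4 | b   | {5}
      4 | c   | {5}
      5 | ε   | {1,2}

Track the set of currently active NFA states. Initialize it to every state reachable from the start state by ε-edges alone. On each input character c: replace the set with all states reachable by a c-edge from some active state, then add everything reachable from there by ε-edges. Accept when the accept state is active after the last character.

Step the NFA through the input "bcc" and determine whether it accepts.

S₀ = ε-closure({0}) = {0,1,2}
'b' @ 1: {}  — state set empty
rest 'cc' ignored (set empty)
end set {} — state 1 not in

Answer: REJECT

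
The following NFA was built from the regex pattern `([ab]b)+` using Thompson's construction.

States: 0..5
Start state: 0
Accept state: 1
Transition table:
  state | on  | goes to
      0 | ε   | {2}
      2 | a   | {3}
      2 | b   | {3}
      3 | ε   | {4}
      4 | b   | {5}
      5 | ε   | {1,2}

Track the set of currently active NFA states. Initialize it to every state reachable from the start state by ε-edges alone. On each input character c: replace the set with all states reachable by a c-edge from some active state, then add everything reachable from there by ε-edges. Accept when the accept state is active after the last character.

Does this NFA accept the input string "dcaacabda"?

S₀ = ε-closure({0}) = {0,2}
'd' @ 1: {}  — dead — no transitions
rest 'caacabda' ignored (set empty)
after full input: {}  (accept=1 not in)

Answer: REJECT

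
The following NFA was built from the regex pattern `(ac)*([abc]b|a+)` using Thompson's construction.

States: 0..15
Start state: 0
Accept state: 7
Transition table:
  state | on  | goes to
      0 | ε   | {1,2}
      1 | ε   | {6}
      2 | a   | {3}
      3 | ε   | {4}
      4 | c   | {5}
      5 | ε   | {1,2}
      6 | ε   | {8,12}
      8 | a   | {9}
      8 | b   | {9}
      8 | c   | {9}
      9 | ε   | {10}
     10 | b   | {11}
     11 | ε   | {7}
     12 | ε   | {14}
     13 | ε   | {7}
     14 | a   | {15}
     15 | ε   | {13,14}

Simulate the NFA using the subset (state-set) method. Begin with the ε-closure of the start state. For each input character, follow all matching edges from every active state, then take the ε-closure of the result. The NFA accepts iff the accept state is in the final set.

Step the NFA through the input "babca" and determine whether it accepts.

Answer: REJECT

Derivation:
initial (ε-close {0}): {0,1,2,6,8,12,14}
'b' @ 1: {9,10}
'a' @ 2: {}  — dead — no transitions
rest 'bca' ignored (set empty)
end set {} — state 7 not in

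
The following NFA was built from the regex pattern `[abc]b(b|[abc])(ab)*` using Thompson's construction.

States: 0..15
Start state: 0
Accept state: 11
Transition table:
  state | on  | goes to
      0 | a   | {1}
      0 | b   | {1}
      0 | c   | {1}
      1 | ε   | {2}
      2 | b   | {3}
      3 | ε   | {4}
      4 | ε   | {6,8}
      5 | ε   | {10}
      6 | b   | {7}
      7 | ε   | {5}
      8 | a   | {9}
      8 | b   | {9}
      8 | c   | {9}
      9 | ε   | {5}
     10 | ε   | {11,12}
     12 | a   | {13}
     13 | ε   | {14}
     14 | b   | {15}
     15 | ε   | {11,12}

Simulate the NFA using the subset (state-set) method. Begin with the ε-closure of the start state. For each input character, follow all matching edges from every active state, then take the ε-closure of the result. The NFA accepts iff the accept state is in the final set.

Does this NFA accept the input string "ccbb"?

S₀ = ε-closure({0}) = {0}
'c' @ 1: {1,2}
'c' @ 2: {}  — no active states
rest 'bb' ignored (set empty)
after full input: {}  (accept=11 not in)

Answer: REJECT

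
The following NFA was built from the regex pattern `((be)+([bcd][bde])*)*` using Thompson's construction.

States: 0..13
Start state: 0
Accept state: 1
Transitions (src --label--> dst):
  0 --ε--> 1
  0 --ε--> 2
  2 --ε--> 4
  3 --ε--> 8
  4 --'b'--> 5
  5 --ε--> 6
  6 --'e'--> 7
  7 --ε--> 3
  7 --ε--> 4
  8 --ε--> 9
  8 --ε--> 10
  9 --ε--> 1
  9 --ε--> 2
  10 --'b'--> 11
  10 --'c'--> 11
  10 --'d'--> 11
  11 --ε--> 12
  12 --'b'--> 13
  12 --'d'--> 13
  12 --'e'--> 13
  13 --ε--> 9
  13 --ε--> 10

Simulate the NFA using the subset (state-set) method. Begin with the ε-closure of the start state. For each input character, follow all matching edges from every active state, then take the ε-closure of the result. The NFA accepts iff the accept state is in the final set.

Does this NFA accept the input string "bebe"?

Answer: ACCEPT

Derivation:
S₀ = ε-closure({0}) = {0,1,2,4}
'b' @ 1: {5,6}
'e' @ 2: {1,2,3,4,7,8,9,10}  [accepting]
'b' @ 3: {5,6,11,12}
'e' @ 4: {1,2,3,4,7,8,9,10,13}  [accepting]
after full input: {1,2,3,4,7,8,9,10,13}  (accept=1 in)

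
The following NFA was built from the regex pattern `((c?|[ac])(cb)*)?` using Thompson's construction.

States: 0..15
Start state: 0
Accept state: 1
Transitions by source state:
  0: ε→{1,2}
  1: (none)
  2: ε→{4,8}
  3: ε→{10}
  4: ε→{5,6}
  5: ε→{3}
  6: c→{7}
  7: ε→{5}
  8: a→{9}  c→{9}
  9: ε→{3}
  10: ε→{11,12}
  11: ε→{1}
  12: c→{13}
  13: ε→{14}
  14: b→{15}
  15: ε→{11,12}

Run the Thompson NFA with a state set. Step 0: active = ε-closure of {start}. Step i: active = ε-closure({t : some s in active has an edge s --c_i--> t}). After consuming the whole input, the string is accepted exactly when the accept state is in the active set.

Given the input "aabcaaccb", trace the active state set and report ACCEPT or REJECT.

Answer: REJECT

Derivation:
initial (ε-close {0}): {0,1,2,3,4,5,6,8,10,11,12}
'a' @ 1: {1,3,9,10,11,12}  (accept∈set)
'a' @ 2: {}  — state set empty
rest 'bcaaccb' ignored (set empty)
after full input: {}  (accept=1 not in)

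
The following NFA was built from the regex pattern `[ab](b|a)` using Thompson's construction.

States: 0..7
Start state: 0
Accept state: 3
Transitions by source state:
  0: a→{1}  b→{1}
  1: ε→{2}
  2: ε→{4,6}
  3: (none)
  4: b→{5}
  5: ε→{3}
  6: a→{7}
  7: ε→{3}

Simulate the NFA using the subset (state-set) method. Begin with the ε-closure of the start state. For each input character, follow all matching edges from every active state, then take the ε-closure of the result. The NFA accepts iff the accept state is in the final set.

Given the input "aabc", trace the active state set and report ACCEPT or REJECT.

initial (ε-close {0}): {0}
'a' @ 1: {1,2,4,6}
'a' @ 2: {3,7}  ✓accept
'b' @ 3: {}  — no active states
rest 'c' ignored (set empty)
after full input: {}  (accept=3 not in)

Answer: REJECT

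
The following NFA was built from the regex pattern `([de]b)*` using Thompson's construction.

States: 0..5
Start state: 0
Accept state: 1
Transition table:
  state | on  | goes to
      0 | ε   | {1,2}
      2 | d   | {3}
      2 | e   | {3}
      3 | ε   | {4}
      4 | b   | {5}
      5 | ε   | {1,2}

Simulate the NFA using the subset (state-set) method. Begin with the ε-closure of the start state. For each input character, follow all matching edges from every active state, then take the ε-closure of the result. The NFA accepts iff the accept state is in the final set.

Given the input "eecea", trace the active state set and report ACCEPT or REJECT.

S₀ = ε-closure({0}) = {0,1,2}
'e' @ 1: {3,4}
'e' @ 2: {}  — state set empty
rest 'cea' ignored (set empty)
end set {} — state 1 not in

Answer: REJECT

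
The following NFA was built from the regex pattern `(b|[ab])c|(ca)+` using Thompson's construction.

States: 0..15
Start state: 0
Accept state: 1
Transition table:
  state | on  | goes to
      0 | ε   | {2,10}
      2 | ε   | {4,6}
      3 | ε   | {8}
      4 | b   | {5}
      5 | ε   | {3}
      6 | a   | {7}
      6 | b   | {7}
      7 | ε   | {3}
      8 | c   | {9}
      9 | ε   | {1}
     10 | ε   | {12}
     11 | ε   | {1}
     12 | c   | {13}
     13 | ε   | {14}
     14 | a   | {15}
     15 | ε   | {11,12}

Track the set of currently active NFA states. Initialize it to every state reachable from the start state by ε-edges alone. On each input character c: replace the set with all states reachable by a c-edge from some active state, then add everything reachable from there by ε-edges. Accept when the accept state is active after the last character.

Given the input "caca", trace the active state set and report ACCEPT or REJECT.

Answer: ACCEPT

Steps:
S₀ = ε-closure({0}) = {0,2,4,6,10,12}
'c' @ 1: {13,14}
'a' @ 2: {1,11,12,15}  ✓accept
'c' @ 3: {13,14}
'a' @ 4: {1,11,12,15}  ✓accept
end set {1,11,12,15} — state 1 in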